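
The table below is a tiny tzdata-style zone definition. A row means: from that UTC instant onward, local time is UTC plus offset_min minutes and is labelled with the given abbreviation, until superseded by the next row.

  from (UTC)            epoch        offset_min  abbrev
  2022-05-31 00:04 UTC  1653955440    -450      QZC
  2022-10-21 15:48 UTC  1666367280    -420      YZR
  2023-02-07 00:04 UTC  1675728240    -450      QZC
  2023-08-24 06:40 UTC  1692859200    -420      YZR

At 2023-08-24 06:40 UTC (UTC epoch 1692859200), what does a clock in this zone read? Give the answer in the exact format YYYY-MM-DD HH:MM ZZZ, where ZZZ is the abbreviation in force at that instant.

2023-08-23 23:40 YZR

Query: 2023-08-24 06:40 UTC
Rule 4/4 (YZR, -07:00): 2023-08-24 06:40 UTC ≤ query < +∞
6·60 + 40 - 420 = -20 min
-20 = -1·1440 + 1420; 1420 = 23·60 + 40 → 23:40, 2023-08-24 - 1 day = 2023-08-23
→ 2023-08-23 23:40 YZR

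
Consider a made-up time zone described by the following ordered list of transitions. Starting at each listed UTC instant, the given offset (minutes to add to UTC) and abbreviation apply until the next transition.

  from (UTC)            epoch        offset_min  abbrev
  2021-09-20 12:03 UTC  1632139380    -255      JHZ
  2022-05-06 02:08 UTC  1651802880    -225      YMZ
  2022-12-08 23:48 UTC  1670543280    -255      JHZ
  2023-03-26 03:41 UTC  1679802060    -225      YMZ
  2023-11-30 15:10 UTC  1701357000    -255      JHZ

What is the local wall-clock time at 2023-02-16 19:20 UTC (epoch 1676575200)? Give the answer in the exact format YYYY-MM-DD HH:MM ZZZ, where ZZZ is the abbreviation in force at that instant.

Query: 2023-02-16 19:20 UTC
Rule 3/5 (JHZ, -04:15): 2022-12-08 23:48 UTC ≤ query < 2023-03-26 03:41 UTC
19·60 + 20 - 255 = 905 min
905 = 0·1440 + 905; 905 = 15·60 + 5 → 15:05, same day
→ 2023-02-16 15:05 JHZ

2023-02-16 15:05 JHZ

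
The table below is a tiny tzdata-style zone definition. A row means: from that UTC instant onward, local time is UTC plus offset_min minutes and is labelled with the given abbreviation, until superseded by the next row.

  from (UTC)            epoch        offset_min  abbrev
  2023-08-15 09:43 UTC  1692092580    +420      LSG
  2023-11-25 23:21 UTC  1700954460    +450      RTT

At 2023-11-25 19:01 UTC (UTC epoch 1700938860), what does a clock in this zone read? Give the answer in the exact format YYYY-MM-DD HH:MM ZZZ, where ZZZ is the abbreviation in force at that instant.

2023-11-26 02:01 LSG

Query: 2023-11-25 19:01 UTC
Rule 1/2 (LSG, +07:00): 2023-08-15 09:43 UTC ≤ query < 2023-11-25 23:21 UTC
19·60 + 1 + 420 = 1561 min
1561 = 1·1440 + 121; 121 = 2·60 + 1 → 02:01, 2023-11-25 + 1 day = 2023-11-26
→ 2023-11-26 02:01 LSG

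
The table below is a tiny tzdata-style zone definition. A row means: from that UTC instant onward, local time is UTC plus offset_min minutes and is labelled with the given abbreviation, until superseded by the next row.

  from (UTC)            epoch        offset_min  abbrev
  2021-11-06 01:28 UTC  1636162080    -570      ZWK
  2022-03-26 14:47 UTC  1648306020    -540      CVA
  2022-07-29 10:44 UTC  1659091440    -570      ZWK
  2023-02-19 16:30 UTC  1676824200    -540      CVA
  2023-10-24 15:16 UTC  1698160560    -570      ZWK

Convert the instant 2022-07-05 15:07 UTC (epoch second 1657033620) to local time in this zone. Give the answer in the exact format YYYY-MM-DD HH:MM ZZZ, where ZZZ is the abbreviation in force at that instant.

Query: 2022-07-05 15:07 UTC
Rule 2/5 (CVA, -09:00): 2022-03-26 14:47 UTC ≤ query < 2022-07-29 10:44 UTC
15·60 + 7 - 540 = 367 min
367 = 0·1440 + 367; 367 = 6·60 + 7 → 06:07, same day
→ 2022-07-05 06:07 CVA

2022-07-05 06:07 CVA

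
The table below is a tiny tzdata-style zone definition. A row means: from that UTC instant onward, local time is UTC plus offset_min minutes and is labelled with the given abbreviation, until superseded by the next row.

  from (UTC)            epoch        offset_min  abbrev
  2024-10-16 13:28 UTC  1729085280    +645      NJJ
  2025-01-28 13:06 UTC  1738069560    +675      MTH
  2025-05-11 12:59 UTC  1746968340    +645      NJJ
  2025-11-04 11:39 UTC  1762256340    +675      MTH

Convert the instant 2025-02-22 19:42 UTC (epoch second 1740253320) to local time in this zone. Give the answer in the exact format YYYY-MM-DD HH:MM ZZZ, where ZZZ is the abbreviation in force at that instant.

Query: 2025-02-22 19:42 UTC
Rule 2/4 (MTH, +11:15): 2025-01-28 13:06 UTC ≤ query < 2025-05-11 12:59 UTC
19·60 + 42 + 675 = 1857 min
1857 = 1·1440 + 417; 417 = 6·60 + 57 → 06:57, 2025-02-22 + 1 day = 2025-02-23
→ 2025-02-23 06:57 MTH

2025-02-23 06:57 MTH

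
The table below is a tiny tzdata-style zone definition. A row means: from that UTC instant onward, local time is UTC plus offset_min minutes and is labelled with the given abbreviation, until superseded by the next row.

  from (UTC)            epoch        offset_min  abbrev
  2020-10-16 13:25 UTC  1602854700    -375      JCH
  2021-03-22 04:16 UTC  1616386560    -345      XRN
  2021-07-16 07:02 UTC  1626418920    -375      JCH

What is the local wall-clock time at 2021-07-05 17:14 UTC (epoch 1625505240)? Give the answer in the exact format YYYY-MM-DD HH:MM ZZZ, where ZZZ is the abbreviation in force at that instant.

Query: 2021-07-05 17:14 UTC
Rule 2/3 (XRN, -05:45): 2021-03-22 04:16 UTC ≤ query < 2021-07-16 07:02 UTC
17·60 + 14 - 345 = 689 min
689 = 0·1440 + 689; 689 = 11·60 + 29 → 11:29, same day
→ 2021-07-05 11:29 XRN

2021-07-05 11:29 XRN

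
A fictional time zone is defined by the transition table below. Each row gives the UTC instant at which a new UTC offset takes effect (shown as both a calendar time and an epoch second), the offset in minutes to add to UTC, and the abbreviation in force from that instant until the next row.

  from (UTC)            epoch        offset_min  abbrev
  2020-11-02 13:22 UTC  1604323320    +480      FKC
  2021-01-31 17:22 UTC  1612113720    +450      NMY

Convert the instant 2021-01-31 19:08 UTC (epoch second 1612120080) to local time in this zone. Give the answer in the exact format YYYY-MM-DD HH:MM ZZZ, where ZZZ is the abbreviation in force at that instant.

2021-02-01 02:38 NMY

Query: 2021-01-31 19:08 UTC
Rule 2/2 (NMY, +07:30): 2021-01-31 17:22 UTC ≤ query < +∞
19·60 + 8 + 450 = 1598 min
1598 = 1·1440 + 158; 158 = 2·60 + 38 → 02:38, 2021-01-31 + 1 day = 2021-02-01
→ 2021-02-01 02:38 NMY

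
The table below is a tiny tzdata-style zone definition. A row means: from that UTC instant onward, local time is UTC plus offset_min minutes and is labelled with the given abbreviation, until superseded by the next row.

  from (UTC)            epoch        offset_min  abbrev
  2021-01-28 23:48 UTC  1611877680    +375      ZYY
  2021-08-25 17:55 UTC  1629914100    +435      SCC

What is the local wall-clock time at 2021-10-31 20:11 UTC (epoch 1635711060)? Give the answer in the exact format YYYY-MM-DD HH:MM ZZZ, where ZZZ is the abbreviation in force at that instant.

2021-11-01 03:26 SCC

Query: 2021-10-31 20:11 UTC
Rule 2/2 (SCC, +07:15): 2021-08-25 17:55 UTC ≤ query < +∞
20·60 + 11 + 435 = 1646 min
1646 = 1·1440 + 206; 206 = 3·60 + 26 → 03:26, 2021-10-31 + 1 day = 2021-11-01
→ 2021-11-01 03:26 SCC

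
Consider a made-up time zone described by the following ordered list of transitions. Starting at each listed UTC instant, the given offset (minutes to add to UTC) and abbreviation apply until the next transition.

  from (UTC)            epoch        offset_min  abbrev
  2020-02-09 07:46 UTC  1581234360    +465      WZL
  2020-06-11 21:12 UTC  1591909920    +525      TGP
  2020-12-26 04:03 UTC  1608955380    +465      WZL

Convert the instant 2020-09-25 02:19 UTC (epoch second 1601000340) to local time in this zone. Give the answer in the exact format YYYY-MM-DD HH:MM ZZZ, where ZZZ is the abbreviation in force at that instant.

Query: 2020-09-25 02:19 UTC
Rule 2/3 (TGP, +08:45): 2020-06-11 21:12 UTC ≤ query < 2020-12-26 04:03 UTC
2·60 + 19 + 525 = 664 min
664 = 0·1440 + 664; 664 = 11·60 + 4 → 11:04, same day
→ 2020-09-25 11:04 TGP

2020-09-25 11:04 TGP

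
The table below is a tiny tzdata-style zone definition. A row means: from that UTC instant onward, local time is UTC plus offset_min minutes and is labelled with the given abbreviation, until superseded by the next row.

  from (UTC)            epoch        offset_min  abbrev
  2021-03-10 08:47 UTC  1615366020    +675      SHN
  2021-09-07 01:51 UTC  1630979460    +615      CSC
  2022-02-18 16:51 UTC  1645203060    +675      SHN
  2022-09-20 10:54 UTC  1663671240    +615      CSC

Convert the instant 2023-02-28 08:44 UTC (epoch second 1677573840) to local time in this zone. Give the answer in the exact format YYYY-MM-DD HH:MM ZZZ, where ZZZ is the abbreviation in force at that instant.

Query: 2023-02-28 08:44 UTC
Rule 4/4 (CSC, +10:15): 2022-09-20 10:54 UTC ≤ query < +∞
8·60 + 44 + 615 = 1139 min
1139 = 0·1440 + 1139; 1139 = 18·60 + 59 → 18:59, same day
→ 2023-02-28 18:59 CSC

2023-02-28 18:59 CSC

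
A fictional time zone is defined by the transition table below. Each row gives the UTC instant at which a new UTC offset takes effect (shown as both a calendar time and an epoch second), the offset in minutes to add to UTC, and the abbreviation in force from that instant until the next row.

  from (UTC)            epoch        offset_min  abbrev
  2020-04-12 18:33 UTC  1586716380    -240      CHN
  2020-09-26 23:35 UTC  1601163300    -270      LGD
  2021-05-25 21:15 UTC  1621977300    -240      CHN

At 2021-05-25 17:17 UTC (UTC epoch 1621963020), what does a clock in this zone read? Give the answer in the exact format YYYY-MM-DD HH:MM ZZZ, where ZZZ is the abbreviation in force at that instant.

Query: 2021-05-25 17:17 UTC
Rule 2/3 (LGD, -04:30): 2020-09-26 23:35 UTC ≤ query < 2021-05-25 21:15 UTC
17·60 + 17 - 270 = 767 min
767 = 0·1440 + 767; 767 = 12·60 + 47 → 12:47, same day
→ 2021-05-25 12:47 LGD

2021-05-25 12:47 LGD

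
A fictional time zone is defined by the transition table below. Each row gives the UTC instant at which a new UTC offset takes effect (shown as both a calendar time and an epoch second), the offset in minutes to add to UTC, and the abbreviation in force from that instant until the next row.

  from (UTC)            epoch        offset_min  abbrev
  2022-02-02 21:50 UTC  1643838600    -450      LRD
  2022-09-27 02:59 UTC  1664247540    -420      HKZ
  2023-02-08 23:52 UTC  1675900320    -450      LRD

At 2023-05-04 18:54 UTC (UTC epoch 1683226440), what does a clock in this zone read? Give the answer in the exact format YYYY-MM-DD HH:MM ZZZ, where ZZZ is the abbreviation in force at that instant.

2023-05-04 11:24 LRD

Query: 2023-05-04 18:54 UTC
Rule 3/3 (LRD, -07:30): 2023-02-08 23:52 UTC ≤ query < +∞
18·60 + 54 - 450 = 684 min
684 = 0·1440 + 684; 684 = 11·60 + 24 → 11:24, same day
→ 2023-05-04 11:24 LRD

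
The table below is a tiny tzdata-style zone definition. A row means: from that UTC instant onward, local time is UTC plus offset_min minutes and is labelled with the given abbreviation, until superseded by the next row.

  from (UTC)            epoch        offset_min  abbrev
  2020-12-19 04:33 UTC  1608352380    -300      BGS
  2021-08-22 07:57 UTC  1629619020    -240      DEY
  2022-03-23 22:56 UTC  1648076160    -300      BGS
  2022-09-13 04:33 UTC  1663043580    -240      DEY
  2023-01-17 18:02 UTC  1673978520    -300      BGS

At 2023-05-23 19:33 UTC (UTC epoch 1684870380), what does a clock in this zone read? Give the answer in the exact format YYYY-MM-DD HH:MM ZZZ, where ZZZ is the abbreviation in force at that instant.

2023-05-23 14:33 BGS

Query: 2023-05-23 19:33 UTC
Rule 5/5 (BGS, -05:00): 2023-01-17 18:02 UTC ≤ query < +∞
19·60 + 33 - 300 = 873 min
873 = 0·1440 + 873; 873 = 14·60 + 33 → 14:33, same day
→ 2023-05-23 14:33 BGS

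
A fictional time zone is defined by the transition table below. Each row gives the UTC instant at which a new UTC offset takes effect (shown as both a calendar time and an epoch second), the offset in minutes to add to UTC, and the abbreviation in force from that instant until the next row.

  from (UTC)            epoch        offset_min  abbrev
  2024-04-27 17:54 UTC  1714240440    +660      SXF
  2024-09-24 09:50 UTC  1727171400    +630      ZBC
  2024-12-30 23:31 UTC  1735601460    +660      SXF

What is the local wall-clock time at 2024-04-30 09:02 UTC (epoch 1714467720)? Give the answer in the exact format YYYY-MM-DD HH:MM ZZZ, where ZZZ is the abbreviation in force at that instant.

2024-04-30 20:02 SXF

Query: 2024-04-30 09:02 UTC
Rule 1/3 (SXF, +11:00): 2024-04-27 17:54 UTC ≤ query < 2024-09-24 09:50 UTC
9·60 + 2 + 660 = 1202 min
1202 = 0·1440 + 1202; 1202 = 20·60 + 2 → 20:02, same day
→ 2024-04-30 20:02 SXF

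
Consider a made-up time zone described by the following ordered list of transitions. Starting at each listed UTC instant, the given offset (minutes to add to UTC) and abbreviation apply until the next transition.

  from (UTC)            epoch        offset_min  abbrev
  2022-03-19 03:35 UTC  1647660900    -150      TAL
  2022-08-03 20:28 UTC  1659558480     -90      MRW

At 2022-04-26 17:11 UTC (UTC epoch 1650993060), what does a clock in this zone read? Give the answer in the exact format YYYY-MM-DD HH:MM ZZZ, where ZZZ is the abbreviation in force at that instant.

2022-04-26 14:41 TAL

Query: 2022-04-26 17:11 UTC
Rule 1/2 (TAL, -02:30): 2022-03-19 03:35 UTC ≤ query < 2022-08-03 20:28 UTC
17·60 + 11 - 150 = 881 min
881 = 0·1440 + 881; 881 = 14·60 + 41 → 14:41, same day
→ 2022-04-26 14:41 TAL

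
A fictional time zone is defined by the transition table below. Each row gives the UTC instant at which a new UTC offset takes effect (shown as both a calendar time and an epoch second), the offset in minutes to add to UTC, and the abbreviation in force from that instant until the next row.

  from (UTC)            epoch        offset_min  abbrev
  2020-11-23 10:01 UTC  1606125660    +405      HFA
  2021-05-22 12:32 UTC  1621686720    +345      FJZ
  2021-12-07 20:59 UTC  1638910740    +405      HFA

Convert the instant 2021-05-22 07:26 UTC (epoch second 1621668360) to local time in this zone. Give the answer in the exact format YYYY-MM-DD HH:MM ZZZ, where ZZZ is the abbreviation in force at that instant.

Query: 2021-05-22 07:26 UTC
Rule 1/3 (HFA, +06:45): 2020-11-23 10:01 UTC ≤ query < 2021-05-22 12:32 UTC
7·60 + 26 + 405 = 851 min
851 = 0·1440 + 851; 851 = 14·60 + 11 → 14:11, same day
→ 2021-05-22 14:11 HFA

2021-05-22 14:11 HFA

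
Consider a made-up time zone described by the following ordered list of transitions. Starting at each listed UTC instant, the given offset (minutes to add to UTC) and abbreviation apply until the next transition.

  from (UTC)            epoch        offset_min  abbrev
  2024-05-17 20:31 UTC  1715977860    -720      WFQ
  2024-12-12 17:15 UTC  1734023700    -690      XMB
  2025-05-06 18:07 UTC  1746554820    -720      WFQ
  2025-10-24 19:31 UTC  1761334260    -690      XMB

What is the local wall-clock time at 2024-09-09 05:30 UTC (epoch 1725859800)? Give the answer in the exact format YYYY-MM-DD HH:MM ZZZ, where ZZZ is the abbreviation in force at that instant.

2024-09-08 17:30 WFQ

Query: 2024-09-09 05:30 UTC
Rule 1/4 (WFQ, -12:00): 2024-05-17 20:31 UTC ≤ query < 2024-12-12 17:15 UTC
5·60 + 30 - 720 = -390 min
-390 = -1·1440 + 1050; 1050 = 17·60 + 30 → 17:30, 2024-09-09 - 1 day = 2024-09-08
→ 2024-09-08 17:30 WFQ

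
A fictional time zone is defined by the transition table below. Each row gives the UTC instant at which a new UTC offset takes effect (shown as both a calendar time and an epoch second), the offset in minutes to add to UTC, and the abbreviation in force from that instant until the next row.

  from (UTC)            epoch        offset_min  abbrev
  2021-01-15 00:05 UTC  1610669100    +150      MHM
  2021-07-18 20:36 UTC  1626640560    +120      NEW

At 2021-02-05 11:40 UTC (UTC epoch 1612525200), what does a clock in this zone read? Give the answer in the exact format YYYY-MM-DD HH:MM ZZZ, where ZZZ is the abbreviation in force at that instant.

2021-02-05 14:10 MHM

Query: 2021-02-05 11:40 UTC
Rule 1/2 (MHM, +02:30): 2021-01-15 00:05 UTC ≤ query < 2021-07-18 20:36 UTC
11·60 + 40 + 150 = 850 min
850 = 0·1440 + 850; 850 = 14·60 + 10 → 14:10, same day
→ 2021-02-05 14:10 MHM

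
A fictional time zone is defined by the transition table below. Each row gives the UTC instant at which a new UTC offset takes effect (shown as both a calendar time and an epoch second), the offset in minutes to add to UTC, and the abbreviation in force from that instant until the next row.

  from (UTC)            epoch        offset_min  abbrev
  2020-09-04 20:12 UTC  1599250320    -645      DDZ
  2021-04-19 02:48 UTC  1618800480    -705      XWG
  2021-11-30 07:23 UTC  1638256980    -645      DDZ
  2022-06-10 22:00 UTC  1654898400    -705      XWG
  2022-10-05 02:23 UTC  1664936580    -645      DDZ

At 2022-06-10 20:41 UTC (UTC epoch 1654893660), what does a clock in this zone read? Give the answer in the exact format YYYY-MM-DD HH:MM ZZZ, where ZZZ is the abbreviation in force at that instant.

2022-06-10 09:56 DDZ

Query: 2022-06-10 20:41 UTC
Rule 3/5 (DDZ, -10:45): 2021-11-30 07:23 UTC ≤ query < 2022-06-10 22:00 UTC
20·60 + 41 - 645 = 596 min
596 = 0·1440 + 596; 596 = 9·60 + 56 → 09:56, same day
→ 2022-06-10 09:56 DDZ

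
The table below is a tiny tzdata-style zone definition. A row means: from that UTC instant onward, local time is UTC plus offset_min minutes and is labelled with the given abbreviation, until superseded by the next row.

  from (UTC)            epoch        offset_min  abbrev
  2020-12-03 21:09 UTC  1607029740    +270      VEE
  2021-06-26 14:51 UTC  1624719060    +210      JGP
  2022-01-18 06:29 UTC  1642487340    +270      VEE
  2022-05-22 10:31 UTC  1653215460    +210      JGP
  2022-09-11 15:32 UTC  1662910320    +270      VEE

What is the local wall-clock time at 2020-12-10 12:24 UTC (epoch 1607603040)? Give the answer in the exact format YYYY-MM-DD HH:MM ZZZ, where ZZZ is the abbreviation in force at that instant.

2020-12-10 16:54 VEE

Query: 2020-12-10 12:24 UTC
Rule 1/5 (VEE, +04:30): 2020-12-03 21:09 UTC ≤ query < 2021-06-26 14:51 UTC
12·60 + 24 + 270 = 1014 min
1014 = 0·1440 + 1014; 1014 = 16·60 + 54 → 16:54, same day
→ 2020-12-10 16:54 VEE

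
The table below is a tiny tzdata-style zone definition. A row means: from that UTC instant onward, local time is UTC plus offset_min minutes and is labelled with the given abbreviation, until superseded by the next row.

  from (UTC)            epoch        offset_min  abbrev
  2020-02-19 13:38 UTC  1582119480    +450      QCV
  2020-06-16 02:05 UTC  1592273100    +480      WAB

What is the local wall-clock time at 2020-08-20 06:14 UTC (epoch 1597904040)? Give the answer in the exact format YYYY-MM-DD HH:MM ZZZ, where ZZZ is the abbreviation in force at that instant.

Query: 2020-08-20 06:14 UTC
Rule 2/2 (WAB, +08:00): 2020-06-16 02:05 UTC ≤ query < +∞
6·60 + 14 + 480 = 854 min
854 = 0·1440 + 854; 854 = 14·60 + 14 → 14:14, same day
→ 2020-08-20 14:14 WAB

2020-08-20 14:14 WAB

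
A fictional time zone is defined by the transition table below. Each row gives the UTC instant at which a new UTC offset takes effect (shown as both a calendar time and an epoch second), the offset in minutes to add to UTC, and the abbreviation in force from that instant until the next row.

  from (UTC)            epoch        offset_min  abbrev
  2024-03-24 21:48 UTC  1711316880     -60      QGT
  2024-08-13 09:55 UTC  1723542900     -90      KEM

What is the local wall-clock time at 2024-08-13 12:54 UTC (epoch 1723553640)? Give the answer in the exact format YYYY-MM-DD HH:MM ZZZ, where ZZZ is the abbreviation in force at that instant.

Query: 2024-08-13 12:54 UTC
Rule 2/2 (KEM, -01:30): 2024-08-13 09:55 UTC ≤ query < +∞
12·60 + 54 - 90 = 684 min
684 = 0·1440 + 684; 684 = 11·60 + 24 → 11:24, same day
→ 2024-08-13 11:24 KEM

2024-08-13 11:24 KEM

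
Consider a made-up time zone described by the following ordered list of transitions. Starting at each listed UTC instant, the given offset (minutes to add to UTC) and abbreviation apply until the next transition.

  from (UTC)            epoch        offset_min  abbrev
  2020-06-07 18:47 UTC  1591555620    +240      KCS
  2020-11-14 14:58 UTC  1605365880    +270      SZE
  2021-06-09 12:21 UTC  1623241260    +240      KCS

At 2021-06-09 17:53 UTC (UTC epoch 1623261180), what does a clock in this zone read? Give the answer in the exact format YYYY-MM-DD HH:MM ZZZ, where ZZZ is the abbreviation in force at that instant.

Query: 2021-06-09 17:53 UTC
Rule 3/3 (KCS, +04:00): 2021-06-09 12:21 UTC ≤ query < +∞
17·60 + 53 + 240 = 1313 min
1313 = 0·1440 + 1313; 1313 = 21·60 + 53 → 21:53, same day
→ 2021-06-09 21:53 KCS

2021-06-09 21:53 KCS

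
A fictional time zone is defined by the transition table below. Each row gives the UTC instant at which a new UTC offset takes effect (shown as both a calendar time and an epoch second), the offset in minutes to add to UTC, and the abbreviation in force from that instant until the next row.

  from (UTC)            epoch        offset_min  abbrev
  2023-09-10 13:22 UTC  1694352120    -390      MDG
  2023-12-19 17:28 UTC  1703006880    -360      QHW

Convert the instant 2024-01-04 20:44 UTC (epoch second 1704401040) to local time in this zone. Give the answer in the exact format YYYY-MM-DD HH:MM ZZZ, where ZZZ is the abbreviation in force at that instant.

2024-01-04 14:44 QHW

Query: 2024-01-04 20:44 UTC
Rule 2/2 (QHW, -06:00): 2023-12-19 17:28 UTC ≤ query < +∞
20·60 + 44 - 360 = 884 min
884 = 0·1440 + 884; 884 = 14·60 + 44 → 14:44, same day
→ 2024-01-04 14:44 QHW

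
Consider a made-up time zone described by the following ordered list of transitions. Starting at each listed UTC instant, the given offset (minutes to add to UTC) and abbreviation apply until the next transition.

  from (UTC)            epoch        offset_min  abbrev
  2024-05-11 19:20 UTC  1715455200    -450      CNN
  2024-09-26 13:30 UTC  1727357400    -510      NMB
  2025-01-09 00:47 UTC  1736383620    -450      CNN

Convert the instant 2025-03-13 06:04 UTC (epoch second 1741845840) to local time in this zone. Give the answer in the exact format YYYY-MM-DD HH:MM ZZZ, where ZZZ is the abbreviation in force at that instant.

Query: 2025-03-13 06:04 UTC
Rule 3/3 (CNN, -07:30): 2025-01-09 00:47 UTC ≤ query < +∞
6·60 + 4 - 450 = -86 min
-86 = -1·1440 + 1354; 1354 = 22·60 + 34 → 22:34, 2025-03-13 - 1 day = 2025-03-12
→ 2025-03-12 22:34 CNN

2025-03-12 22:34 CNN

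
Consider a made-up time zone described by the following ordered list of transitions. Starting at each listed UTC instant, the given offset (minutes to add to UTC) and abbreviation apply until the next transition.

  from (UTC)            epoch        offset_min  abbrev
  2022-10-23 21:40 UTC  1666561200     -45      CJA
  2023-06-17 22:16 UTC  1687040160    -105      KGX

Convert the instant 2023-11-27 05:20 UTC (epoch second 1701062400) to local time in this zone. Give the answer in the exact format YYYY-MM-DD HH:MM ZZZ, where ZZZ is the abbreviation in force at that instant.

2023-11-27 03:35 KGX

Query: 2023-11-27 05:20 UTC
Rule 2/2 (KGX, -01:45): 2023-06-17 22:16 UTC ≤ query < +∞
5·60 + 20 - 105 = 215 min
215 = 0·1440 + 215; 215 = 3·60 + 35 → 03:35, same day
→ 2023-11-27 03:35 KGX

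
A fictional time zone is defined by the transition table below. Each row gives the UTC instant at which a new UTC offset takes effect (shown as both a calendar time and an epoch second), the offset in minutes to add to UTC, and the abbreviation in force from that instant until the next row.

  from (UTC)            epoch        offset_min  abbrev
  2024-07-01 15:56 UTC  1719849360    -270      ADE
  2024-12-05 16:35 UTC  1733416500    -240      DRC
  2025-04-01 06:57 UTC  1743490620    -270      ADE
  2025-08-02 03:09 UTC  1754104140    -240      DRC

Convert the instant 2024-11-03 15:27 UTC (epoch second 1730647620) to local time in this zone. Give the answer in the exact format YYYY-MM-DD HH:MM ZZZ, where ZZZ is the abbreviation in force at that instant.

2024-11-03 10:57 ADE

Query: 2024-11-03 15:27 UTC
Rule 1/4 (ADE, -04:30): 2024-07-01 15:56 UTC ≤ query < 2024-12-05 16:35 UTC
15·60 + 27 - 270 = 657 min
657 = 0·1440 + 657; 657 = 10·60 + 57 → 10:57, same day
→ 2024-11-03 10:57 ADE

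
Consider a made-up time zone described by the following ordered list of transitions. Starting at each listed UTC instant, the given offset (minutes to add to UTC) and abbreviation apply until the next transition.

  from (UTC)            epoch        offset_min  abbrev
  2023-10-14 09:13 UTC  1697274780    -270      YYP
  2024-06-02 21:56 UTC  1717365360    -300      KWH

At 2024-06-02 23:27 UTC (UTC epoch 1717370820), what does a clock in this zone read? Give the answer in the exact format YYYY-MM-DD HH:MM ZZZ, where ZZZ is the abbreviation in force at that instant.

2024-06-02 18:27 KWH

Query: 2024-06-02 23:27 UTC
Rule 2/2 (KWH, -05:00): 2024-06-02 21:56 UTC ≤ query < +∞
23·60 + 27 - 300 = 1107 min
1107 = 0·1440 + 1107; 1107 = 18·60 + 27 → 18:27, same day
→ 2024-06-02 18:27 KWH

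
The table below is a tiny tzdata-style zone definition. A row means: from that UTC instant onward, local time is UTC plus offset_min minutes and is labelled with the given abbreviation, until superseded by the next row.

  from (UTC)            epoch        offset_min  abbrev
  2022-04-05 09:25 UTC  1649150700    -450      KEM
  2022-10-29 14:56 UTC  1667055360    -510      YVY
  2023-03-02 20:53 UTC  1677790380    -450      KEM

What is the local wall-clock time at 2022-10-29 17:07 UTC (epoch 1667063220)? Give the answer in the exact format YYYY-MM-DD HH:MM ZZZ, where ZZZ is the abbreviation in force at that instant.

2022-10-29 08:37 YVY

Query: 2022-10-29 17:07 UTC
Rule 2/3 (YVY, -08:30): 2022-10-29 14:56 UTC ≤ query < 2023-03-02 20:53 UTC
17·60 + 7 - 510 = 517 min
517 = 0·1440 + 517; 517 = 8·60 + 37 → 08:37, same day
→ 2022-10-29 08:37 YVY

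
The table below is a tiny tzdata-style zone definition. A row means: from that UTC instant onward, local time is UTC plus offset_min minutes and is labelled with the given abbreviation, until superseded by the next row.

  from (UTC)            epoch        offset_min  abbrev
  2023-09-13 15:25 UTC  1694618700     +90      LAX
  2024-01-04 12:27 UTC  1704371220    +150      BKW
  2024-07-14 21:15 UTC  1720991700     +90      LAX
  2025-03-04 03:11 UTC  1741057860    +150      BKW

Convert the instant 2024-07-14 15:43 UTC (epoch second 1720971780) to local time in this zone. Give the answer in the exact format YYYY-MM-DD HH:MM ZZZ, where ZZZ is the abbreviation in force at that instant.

2024-07-14 18:13 BKW

Query: 2024-07-14 15:43 UTC
Rule 2/4 (BKW, +02:30): 2024-01-04 12:27 UTC ≤ query < 2024-07-14 21:15 UTC
15·60 + 43 + 150 = 1093 min
1093 = 0·1440 + 1093; 1093 = 18·60 + 13 → 18:13, same day
→ 2024-07-14 18:13 BKW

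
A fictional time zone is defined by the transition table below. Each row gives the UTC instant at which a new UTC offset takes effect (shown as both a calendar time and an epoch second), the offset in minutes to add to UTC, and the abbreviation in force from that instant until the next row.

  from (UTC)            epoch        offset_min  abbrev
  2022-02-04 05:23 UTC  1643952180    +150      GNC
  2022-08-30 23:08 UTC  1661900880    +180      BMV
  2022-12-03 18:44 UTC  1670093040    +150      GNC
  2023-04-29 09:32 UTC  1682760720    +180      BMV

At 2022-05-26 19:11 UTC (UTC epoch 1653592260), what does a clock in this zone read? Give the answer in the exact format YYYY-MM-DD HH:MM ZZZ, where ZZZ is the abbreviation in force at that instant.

2022-05-26 21:41 GNC

Query: 2022-05-26 19:11 UTC
Rule 1/4 (GNC, +02:30): 2022-02-04 05:23 UTC ≤ query < 2022-08-30 23:08 UTC
19·60 + 11 + 150 = 1301 min
1301 = 0·1440 + 1301; 1301 = 21·60 + 41 → 21:41, same day
→ 2022-05-26 21:41 GNC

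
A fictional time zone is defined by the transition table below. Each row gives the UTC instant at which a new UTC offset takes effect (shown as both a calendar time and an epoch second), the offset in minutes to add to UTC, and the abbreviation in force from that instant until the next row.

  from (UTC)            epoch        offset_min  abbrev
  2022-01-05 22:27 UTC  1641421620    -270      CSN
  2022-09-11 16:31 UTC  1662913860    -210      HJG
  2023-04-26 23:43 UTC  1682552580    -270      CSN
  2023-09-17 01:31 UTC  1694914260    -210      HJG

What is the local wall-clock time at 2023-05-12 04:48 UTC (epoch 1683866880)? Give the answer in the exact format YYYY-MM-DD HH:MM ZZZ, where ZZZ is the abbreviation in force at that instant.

2023-05-12 00:18 CSN

Query: 2023-05-12 04:48 UTC
Rule 3/4 (CSN, -04:30): 2023-04-26 23:43 UTC ≤ query < 2023-09-17 01:31 UTC
4·60 + 48 - 270 = 18 min
18 = 0·1440 + 18; 18 = 0·60 + 18 → 00:18, same day
→ 2023-05-12 00:18 CSN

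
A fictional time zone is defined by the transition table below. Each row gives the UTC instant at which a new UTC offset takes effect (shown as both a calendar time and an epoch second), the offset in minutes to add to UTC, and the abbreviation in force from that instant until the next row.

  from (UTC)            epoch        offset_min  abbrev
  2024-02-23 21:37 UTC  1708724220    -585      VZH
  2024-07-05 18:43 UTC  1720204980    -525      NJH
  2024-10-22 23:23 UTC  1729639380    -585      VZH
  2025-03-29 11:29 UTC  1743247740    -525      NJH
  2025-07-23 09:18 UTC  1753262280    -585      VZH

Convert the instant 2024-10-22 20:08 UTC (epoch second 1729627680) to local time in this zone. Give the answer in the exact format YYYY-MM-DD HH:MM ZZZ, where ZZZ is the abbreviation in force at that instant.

2024-10-22 11:23 NJH

Query: 2024-10-22 20:08 UTC
Rule 2/5 (NJH, -08:45): 2024-07-05 18:43 UTC ≤ query < 2024-10-22 23:23 UTC
20·60 + 8 - 525 = 683 min
683 = 0·1440 + 683; 683 = 11·60 + 23 → 11:23, same day
→ 2024-10-22 11:23 NJH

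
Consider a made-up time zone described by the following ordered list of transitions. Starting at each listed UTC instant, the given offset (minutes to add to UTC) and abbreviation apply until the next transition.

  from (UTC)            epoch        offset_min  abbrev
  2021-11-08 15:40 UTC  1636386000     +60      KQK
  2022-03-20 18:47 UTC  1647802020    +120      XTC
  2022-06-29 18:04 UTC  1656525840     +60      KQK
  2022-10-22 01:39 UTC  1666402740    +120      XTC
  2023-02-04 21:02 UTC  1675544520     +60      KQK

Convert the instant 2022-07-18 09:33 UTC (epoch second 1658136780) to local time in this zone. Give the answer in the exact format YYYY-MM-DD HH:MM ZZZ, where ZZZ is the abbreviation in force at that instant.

Query: 2022-07-18 09:33 UTC
Rule 3/5 (KQK, +01:00): 2022-06-29 18:04 UTC ≤ query < 2022-10-22 01:39 UTC
9·60 + 33 + 60 = 633 min
633 = 0·1440 + 633; 633 = 10·60 + 33 → 10:33, same day
→ 2022-07-18 10:33 KQK

2022-07-18 10:33 KQK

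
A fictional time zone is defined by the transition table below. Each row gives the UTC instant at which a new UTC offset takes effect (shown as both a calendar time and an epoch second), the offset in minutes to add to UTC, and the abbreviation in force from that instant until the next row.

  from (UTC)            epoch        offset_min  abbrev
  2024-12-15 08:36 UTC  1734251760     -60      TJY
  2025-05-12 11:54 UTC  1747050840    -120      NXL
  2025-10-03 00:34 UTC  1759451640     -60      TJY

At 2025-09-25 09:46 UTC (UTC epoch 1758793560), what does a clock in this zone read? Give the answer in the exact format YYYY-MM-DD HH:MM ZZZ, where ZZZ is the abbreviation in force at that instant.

Query: 2025-09-25 09:46 UTC
Rule 2/3 (NXL, -02:00): 2025-05-12 11:54 UTC ≤ query < 2025-10-03 00:34 UTC
9·60 + 46 - 120 = 466 min
466 = 0·1440 + 466; 466 = 7·60 + 46 → 07:46, same day
→ 2025-09-25 07:46 NXL

2025-09-25 07:46 NXL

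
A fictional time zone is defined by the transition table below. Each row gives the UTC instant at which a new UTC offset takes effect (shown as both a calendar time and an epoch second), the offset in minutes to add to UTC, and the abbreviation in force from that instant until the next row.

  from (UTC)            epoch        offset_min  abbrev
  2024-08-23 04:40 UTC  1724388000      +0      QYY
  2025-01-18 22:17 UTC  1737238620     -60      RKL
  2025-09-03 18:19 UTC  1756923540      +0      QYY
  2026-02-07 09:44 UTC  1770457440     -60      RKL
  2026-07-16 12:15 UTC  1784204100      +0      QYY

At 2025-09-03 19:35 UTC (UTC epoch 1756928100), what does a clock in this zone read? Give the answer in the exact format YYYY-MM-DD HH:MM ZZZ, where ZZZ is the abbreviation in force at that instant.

2025-09-03 19:35 QYY

Query: 2025-09-03 19:35 UTC
Rule 3/5 (QYY, +00:00): 2025-09-03 18:19 UTC ≤ query < 2026-02-07 09:44 UTC
19·60 + 35 + 0 = 1175 min
1175 = 0·1440 + 1175; 1175 = 19·60 + 35 → 19:35, same day
→ 2025-09-03 19:35 QYY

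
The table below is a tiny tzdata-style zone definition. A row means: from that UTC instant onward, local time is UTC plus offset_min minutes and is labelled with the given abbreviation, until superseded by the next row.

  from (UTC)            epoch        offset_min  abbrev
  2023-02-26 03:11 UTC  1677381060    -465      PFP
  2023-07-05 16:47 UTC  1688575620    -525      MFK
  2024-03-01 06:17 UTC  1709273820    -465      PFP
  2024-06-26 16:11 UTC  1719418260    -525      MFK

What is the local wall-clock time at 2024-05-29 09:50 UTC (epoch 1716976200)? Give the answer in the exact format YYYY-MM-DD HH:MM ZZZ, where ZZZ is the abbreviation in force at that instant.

2024-05-29 02:05 PFP

Query: 2024-05-29 09:50 UTC
Rule 3/4 (PFP, -07:45): 2024-03-01 06:17 UTC ≤ query < 2024-06-26 16:11 UTC
9·60 + 50 - 465 = 125 min
125 = 0·1440 + 125; 125 = 2·60 + 5 → 02:05, same day
→ 2024-05-29 02:05 PFP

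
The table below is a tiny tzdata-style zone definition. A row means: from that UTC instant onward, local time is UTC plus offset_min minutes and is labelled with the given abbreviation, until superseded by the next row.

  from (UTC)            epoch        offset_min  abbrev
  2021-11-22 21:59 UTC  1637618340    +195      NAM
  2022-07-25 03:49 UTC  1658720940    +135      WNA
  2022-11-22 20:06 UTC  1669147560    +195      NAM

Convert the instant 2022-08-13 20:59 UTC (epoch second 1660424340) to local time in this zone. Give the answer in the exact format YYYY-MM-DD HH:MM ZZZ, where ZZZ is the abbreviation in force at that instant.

2022-08-13 23:14 WNA

Query: 2022-08-13 20:59 UTC
Rule 2/3 (WNA, +02:15): 2022-07-25 03:49 UTC ≤ query < 2022-11-22 20:06 UTC
20·60 + 59 + 135 = 1394 min
1394 = 0·1440 + 1394; 1394 = 23·60 + 14 → 23:14, same day
→ 2022-08-13 23:14 WNA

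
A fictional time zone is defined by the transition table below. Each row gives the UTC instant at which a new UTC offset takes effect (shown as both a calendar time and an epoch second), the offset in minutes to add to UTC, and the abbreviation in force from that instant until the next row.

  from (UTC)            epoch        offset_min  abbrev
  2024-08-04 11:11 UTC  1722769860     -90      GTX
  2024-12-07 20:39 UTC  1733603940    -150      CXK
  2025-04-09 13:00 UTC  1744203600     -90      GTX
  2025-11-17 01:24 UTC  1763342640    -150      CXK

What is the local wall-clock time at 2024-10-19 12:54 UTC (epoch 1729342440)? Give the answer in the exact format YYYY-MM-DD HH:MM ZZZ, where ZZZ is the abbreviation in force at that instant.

2024-10-19 11:24 GTX

Query: 2024-10-19 12:54 UTC
Rule 1/4 (GTX, -01:30): 2024-08-04 11:11 UTC ≤ query < 2024-12-07 20:39 UTC
12·60 + 54 - 90 = 684 min
684 = 0·1440 + 684; 684 = 11·60 + 24 → 11:24, same day
→ 2024-10-19 11:24 GTX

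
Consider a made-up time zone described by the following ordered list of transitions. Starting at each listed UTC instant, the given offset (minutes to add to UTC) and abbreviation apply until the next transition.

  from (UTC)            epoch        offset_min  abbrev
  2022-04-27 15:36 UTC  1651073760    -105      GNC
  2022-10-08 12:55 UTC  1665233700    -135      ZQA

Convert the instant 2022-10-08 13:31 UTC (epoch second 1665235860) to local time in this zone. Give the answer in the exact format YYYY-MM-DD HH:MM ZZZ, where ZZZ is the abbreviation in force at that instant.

Query: 2022-10-08 13:31 UTC
Rule 2/2 (ZQA, -02:15): 2022-10-08 12:55 UTC ≤ query < +∞
13·60 + 31 - 135 = 676 min
676 = 0·1440 + 676; 676 = 11·60 + 16 → 11:16, same day
→ 2022-10-08 11:16 ZQA

2022-10-08 11:16 ZQA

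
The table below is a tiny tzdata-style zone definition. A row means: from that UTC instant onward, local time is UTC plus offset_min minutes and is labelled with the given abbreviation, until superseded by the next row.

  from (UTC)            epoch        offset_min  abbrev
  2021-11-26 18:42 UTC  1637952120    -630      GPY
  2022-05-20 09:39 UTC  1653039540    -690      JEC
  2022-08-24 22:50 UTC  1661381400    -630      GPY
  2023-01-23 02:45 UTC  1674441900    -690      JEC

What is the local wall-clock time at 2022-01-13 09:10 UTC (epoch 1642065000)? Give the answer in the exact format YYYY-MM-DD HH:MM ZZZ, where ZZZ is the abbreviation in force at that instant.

2022-01-12 22:40 GPY

Query: 2022-01-13 09:10 UTC
Rule 1/4 (GPY, -10:30): 2021-11-26 18:42 UTC ≤ query < 2022-05-20 09:39 UTC
9·60 + 10 - 630 = -80 min
-80 = -1·1440 + 1360; 1360 = 22·60 + 40 → 22:40, 2022-01-13 - 1 day = 2022-01-12
→ 2022-01-12 22:40 GPY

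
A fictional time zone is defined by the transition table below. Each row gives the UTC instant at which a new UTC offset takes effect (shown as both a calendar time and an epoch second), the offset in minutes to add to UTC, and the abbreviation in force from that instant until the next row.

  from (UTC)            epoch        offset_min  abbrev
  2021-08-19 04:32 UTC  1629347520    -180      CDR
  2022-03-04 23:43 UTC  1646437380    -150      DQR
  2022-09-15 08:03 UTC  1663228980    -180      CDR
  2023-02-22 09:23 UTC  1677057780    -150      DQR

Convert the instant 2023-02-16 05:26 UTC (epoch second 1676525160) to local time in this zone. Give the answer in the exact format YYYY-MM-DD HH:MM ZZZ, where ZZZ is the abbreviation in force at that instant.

2023-02-16 02:26 CDR

Query: 2023-02-16 05:26 UTC
Rule 3/4 (CDR, -03:00): 2022-09-15 08:03 UTC ≤ query < 2023-02-22 09:23 UTC
5·60 + 26 - 180 = 146 min
146 = 0·1440 + 146; 146 = 2·60 + 26 → 02:26, same day
→ 2023-02-16 02:26 CDR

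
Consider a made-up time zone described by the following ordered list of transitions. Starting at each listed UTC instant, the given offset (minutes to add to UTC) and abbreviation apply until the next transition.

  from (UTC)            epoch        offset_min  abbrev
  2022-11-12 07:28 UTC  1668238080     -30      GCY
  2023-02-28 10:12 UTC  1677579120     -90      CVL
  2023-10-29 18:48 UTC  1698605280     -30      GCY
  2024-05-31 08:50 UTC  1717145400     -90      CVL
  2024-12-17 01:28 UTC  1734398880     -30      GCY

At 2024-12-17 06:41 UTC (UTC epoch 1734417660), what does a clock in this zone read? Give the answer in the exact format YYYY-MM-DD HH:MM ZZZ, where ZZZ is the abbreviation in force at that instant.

2024-12-17 06:11 GCY

Query: 2024-12-17 06:41 UTC
Rule 5/5 (GCY, -00:30): 2024-12-17 01:28 UTC ≤ query < +∞
6·60 + 41 - 30 = 371 min
371 = 0·1440 + 371; 371 = 6·60 + 11 → 06:11, same day
→ 2024-12-17 06:11 GCY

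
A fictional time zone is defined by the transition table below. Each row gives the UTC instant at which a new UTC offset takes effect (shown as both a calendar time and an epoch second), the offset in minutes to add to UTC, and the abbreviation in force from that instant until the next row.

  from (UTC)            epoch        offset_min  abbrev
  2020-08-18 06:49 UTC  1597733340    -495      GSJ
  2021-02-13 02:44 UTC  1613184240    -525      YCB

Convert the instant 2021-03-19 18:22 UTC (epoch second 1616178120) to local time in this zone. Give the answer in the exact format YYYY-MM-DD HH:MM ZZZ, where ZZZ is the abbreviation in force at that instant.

Query: 2021-03-19 18:22 UTC
Rule 2/2 (YCB, -08:45): 2021-02-13 02:44 UTC ≤ query < +∞
18·60 + 22 - 525 = 577 min
577 = 0·1440 + 577; 577 = 9·60 + 37 → 09:37, same day
→ 2021-03-19 09:37 YCB

2021-03-19 09:37 YCB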